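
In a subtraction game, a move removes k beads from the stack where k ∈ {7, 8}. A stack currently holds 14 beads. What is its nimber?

2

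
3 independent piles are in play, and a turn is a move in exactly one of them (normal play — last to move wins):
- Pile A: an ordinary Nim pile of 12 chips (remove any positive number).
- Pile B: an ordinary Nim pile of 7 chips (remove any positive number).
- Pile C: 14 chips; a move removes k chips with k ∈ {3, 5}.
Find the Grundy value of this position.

9

Pile A is a plain Nim pile of size 12, so its Grundy value is 12.
Pile B is a plain Nim pile of size 7, so its Grundy value is 7.
Grundy values for pile C (subtraction set {3, 5}):
k:     0  1  2  3  4  5  6  7  8  9 10 11 12 13 14
g(k):  0  0  0  1  1  1  2  2  0  0  0  1  1  1  2
So g(14) = 2.
By the Sprague-Grundy theorem, the Grundy value of a sum of independent games is the XOR of the component values.
Combined value = 12 ⊕ 7 ⊕ 2 = 9.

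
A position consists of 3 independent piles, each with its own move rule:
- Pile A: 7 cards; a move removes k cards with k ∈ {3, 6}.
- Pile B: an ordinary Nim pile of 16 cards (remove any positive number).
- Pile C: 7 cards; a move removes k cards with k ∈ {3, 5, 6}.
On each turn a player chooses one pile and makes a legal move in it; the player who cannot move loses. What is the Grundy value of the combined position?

16

Grundy values for pile A (subtraction set {3, 6}):
k:     0  1  2  3  4  5  6  7
g(k):  0  0  0  1  1  1  2  2
So g(7) = 2.
Pile B is a plain Nim pile of size 16, so its Grundy value is 16.
Grundy values for pile C (subtraction set {3, 5, 6}):
k:     0  1  2  3  4  5  6  7
g(k):  0  0  0  1  1  1  2  2
So g(7) = 2.
By the Sprague-Grundy theorem, the Grundy value of a sum of independent games is the XOR of the component values.
Combined value = 2 ⊕ 16 ⊕ 2 = 16.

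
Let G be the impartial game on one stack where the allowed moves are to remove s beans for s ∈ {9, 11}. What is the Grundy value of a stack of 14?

1

Build the Grundy sequence with g(k) = mex{g(k−s) : s ∈ {9, 11}, s ≤ k}:
k:     0  1  2  3  4  5  6  7  8  9 10 11 12 13 14
g(k):  0  0  0  0  0  0  0  0  0  1  1  1  1  1  1
So g(14) = 1.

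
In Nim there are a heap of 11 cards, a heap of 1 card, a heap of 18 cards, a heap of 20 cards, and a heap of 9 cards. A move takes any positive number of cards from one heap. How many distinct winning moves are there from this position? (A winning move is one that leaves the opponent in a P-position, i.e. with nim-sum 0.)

Compute the nim-sum pairwise:
11 ^ 1 = 10
10 ^ 18 = 24
24 ^ 20 = 12
12 ^ 9 = 5
The overall nim-sum is X = 5. A heap of size p has a winning move iff p XOR X < p (reduce it to p XOR X).
  11: 11 XOR 5 = 14 ≥ 11 — no move.
  1: 1 XOR 5 = 4 ≥ 1 — no move.
  18: 18 XOR 5 = 23 ≥ 18 — no move.
  20: 20 XOR 5 = 17 < 20 — winning move (to 17).
  9: 9 XOR 5 = 12 ≥ 9 — no move.
That gives 1 winning move.

1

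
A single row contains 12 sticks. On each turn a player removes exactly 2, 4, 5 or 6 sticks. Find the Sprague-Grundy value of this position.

Compute g(0), g(1), … for moves {2, 4, 5, 6}:
k:     0  1  2  3  4  5  6  7  8  9 10 11 12
g(k):  0  0  1  1  2  2  3  3  0  0  1  1  2
So g(12) = 2.

2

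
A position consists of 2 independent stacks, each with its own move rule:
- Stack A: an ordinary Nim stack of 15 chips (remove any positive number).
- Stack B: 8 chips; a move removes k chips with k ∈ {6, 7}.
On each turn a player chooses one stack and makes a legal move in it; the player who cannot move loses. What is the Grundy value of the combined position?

14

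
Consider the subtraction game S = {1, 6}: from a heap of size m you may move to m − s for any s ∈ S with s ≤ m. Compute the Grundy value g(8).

Grundy values for subtraction set {1, 6}:
k:     0  1  2  3  4  5  6  7  8
g(k):  0  1  0  1  0  1  2  0  1
So g(8) = 1.

1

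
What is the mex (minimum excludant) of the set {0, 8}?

1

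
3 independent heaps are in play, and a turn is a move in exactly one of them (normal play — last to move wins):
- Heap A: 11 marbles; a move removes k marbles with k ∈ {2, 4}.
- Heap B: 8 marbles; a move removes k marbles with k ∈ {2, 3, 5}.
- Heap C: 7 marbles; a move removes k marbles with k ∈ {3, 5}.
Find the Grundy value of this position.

0

Build the Grundy sequence for heap A with g(k) = mex{g(k−s) : s ∈ {2, 4}, s ≤ k}:
k:     0  1  2  3  4  5  6  7  8  9 10 11
g(k):  0  0  1  1  2  2  0  0  1  1  2  2
So g(11) = 2.
For heap B, compute g(0), g(1), … with moves {2, 3, 5}:
k:     0  1  2  3  4  5  6  7  8
g(k):  0  0  1  1  2  2  3  0  0
So g(8) = 0.
Grundy values for heap C (subtraction set {3, 5}):
g(0) = mex{} = 0
g(1) = mex{} = 0
g(2) = mex{} = 0
g(3) = mex{0} = 1
g(4) = mex{0} = 1
g(5) = mex{0} = 1
g(6) = mex{0,1} = 2
g(7) = mex{0,1} = 2
So g(7) = 2.
By the Sprague-Grundy theorem, the Grundy value of a sum of independent games is the XOR of the component values.
Combined value = 2 ⊕ 0 ⊕ 2 = 0.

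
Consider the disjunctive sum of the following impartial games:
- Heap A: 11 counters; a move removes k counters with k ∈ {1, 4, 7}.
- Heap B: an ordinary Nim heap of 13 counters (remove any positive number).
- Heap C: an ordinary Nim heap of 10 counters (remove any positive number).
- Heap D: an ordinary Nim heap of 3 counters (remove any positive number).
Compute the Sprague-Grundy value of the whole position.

Build the Grundy sequence for heap A with g(k) = mex{g(k−s) : s ∈ {1, 4, 7}, s ≤ k}:
g(0) = mex{} = 0
g(1) = mex{0} = 1
g(2) = mex{1} = 0
g(3) = mex{0} = 1
g(4) = mex{0,1} = 2
g(5) = mex{1,2} = 0
g(6) = mex{0} = 1
g(7) = mex{0,1} = 2
g(8) = mex{1,2} = 0
g(9) = mex{0} = 1
g(10) = mex{1} = 0
g(11) = mex{0,2} = 1
So g(11) = 1.
Heap B is a plain Nim heap of size 13, so its Grundy value is 13.
Heap C is a plain Nim heap of size 10, so its Grundy value is 10.
Heap D is a plain Nim heap of size 3, so its Grundy value is 3.
By the Sprague-Grundy theorem, the Grundy value of a sum of independent games is the XOR of the component values.
Combined value = 1 XOR 13 XOR 10 XOR 3 = 5.

5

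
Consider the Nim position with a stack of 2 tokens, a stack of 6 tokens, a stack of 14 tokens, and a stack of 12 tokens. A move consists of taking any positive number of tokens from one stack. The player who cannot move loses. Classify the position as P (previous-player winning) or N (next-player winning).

N-position

Nim-sum: 2 XOR 6 XOR 14 XOR 12 = 6.
The nim-sum is 6 ≠ 0, so this is an N-position: the player to move can win.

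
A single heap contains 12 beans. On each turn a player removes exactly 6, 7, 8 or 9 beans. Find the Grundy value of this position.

2

Grundy values for subtraction set {6, 7, 8, 9}:
k:     0  1  2  3  4  5  6  7  8  9 10 11 12
g(k):  0  0  0  0  0  0  1  1  1  1  1  1  2
So g(12) = 2.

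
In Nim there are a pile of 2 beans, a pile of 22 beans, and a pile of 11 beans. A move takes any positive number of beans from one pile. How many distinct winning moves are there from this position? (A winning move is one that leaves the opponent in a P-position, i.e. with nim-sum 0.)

Nim-sum: 2 XOR 22 XOR 11 = 31.
The overall nim-sum is X = 31. A pile of size p has a winning move iff p XOR X < p (reduce it to p XOR X).
  2: 2 XOR 31 = 29 ≥ 2 — no move.
  22: 22 XOR 31 = 9 < 22 — winning move (to 9).
  11: 11 XOR 31 = 20 ≥ 11 — no move.
That gives 1 winning move.

1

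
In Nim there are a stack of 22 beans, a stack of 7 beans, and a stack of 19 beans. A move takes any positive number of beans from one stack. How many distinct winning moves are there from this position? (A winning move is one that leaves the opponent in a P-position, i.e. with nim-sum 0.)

3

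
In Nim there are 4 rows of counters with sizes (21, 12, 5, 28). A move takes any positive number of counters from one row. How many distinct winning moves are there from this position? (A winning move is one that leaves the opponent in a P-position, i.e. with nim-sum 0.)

0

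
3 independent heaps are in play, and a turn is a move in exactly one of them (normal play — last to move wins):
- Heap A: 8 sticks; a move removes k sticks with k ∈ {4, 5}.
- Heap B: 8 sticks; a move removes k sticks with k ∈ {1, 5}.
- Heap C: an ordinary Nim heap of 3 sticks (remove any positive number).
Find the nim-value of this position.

1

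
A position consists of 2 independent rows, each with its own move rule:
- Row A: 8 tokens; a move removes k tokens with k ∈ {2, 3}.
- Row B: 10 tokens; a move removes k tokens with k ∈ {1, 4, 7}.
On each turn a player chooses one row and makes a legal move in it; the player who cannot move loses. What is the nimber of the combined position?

1

Grundy values for row A (subtraction set {2, 3}):
g(0) = mex{} = 0
g(1) = mex{} = 0
g(2) = mex{0} = 1
g(3) = mex{0} = 1
g(4) = mex{0,1} = 2
g(5) = mex{1} = 0
g(6) = mex{1,2} = 0
g(7) = mex{0,2} = 1
g(8) = mex{0} = 1
So g(8) = 1.
Grundy values for row B (subtraction set {1, 4, 7}):
k:     0  1  2  3  4  5  6  7  8  9 10
g(k):  0  1  0  1  2  0  1  2  0  1  0
So g(10) = 0.
By the Sprague-Grundy theorem, the Grundy value of a sum of independent games is the XOR of the component values.
Combined value = 1 XOR 0 = 1.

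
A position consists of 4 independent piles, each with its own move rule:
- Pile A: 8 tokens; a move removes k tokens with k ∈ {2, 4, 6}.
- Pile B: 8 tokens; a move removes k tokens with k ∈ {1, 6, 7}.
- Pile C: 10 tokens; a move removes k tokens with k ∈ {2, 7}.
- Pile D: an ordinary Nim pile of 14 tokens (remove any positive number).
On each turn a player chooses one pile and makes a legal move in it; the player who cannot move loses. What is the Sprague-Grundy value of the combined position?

Build the Grundy sequence for pile A with g(k) = mex{g(k−s) : s ∈ {2, 4, 6}, s ≤ k}:
k:     0  1  2  3  4  5  6  7  8
g(k):  0  0  1  1  2  2  3  3  0
So g(8) = 0.
For pile B, compute g(0), g(1), … with moves {1, 6, 7}:
g(0) = mex{} = 0
g(1) = mex{0} = 1
g(2) = mex{1} = 0
g(3) = mex{0} = 1
g(4) = mex{1} = 0
g(5) = mex{0} = 1
g(6) = mex{0,1} = 2
g(7) = mex{0,1,2} = 3
g(8) = mex{0,1,3} = 2
So g(8) = 2.
Build the Grundy sequence for pile C with g(k) = mex{g(k−s) : s ∈ {2, 7}, s ≤ k}:
g(0) = mex{} = 0
g(1) = mex{} = 0
g(2) = mex{0} = 1
g(3) = mex{0} = 1
g(4) = mex{1} = 0
g(5) = mex{1} = 0
g(6) = mex{0} = 1
g(7) = mex{0} = 1
g(8) = mex{0,1} = 2
g(9) = mex{1} = 0
g(10) = mex{1,2} = 0
So g(10) = 0.
Pile D is a plain Nim pile of size 14, so its Grundy value is 14.
The value of a disjunctive sum is the nim-sum of the parts.
Combined value = 0 ⊕ 2 ⊕ 0 ⊕ 14 = 12.

12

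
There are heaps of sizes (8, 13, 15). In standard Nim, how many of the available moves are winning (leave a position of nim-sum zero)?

3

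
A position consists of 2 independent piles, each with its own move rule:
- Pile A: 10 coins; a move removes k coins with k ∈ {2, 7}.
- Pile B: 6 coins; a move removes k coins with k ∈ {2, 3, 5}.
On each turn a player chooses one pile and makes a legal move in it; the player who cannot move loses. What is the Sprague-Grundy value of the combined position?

3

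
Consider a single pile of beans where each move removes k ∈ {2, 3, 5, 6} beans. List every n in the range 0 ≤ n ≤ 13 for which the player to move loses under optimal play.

0, 1, 8, 9

Grundy values for subtraction set {2, 3, 5, 6}:
g(0) = mex{} = 0
g(1) = mex{} = 0
g(2) = mex{0} = 1
g(3) = mex{0} = 1
g(4) = mex{0,1} = 2
g(5) = mex{0,1} = 2
g(6) = mex{0,1,2} = 3
g(7) = mex{0,1,2} = 3
g(8) = mex{1,2,3} = 0
g(9) = mex{1,2,3} = 0
g(10) = mex{0,2,3} = 1
g(11) = mex{0,2,3} = 1
g(12) = mex{0,1,3} = 2
g(13) = mex{0,1,3} = 2
The P-positions (g = 0) in 0..13 are 0, 1, 8, 9.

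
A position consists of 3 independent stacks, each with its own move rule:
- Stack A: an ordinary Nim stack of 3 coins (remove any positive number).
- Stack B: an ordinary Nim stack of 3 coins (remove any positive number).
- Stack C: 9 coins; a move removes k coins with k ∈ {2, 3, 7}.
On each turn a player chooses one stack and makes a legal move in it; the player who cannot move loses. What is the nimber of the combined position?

2

Stack A is a plain Nim stack of size 3, so its Grundy value is 3.
Stack B is a plain Nim stack of size 3, so its Grundy value is 3.
For stack C, compute g(0), g(1), … with moves {2, 3, 7}:
k:     0  1  2  3  4  5  6  7  8  9
g(k):  0  0  1  1  2  0  0  1  1  2
So g(9) = 2.
By the Sprague-Grundy theorem, the Grundy value of a sum of independent games is the XOR of the component values.
Combined value = 3 ⊕ 3 ⊕ 2 = 2.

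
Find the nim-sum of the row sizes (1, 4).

In binary:
  001  (1)
  100  (4)
  ---
  101  (5)

5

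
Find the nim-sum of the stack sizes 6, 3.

5

Bitwise XOR of the heap sizes:
  110  (6)
  011  (3)
  ---
  101  (5)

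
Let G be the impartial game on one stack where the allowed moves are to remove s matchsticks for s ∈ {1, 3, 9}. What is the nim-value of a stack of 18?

0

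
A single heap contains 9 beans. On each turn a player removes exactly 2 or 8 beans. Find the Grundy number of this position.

Grundy values for subtraction set {2, 8}:
g(0) = mex{} = 0
g(1) = mex{} = 0
g(2) = mex{0} = 1
g(3) = mex{0} = 1
g(4) = mex{1} = 0
g(5) = mex{1} = 0
g(6) = mex{0} = 1
g(7) = mex{0} = 1
g(8) = mex{0,1} = 2
g(9) = mex{0,1} = 2
So g(9) = 2.

2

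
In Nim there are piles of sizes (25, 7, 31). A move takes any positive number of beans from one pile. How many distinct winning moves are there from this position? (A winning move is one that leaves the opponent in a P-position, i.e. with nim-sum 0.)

3

Compute the nim-sum pairwise:
25 ⊕ 7 = 30
30 ⊕ 31 = 1
The overall nim-sum is X = 1. A pile of size p has a winning move iff p XOR X < p (reduce it to p XOR X).
  25: 25 XOR 1 = 24 < 25 — winning move (to 24).
  7: 7 XOR 1 = 6 < 7 — winning move (to 6).
  31: 31 XOR 1 = 30 < 31 — winning move (to 30).
That gives 3 winning moves.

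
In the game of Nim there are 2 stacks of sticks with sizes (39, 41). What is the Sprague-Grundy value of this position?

14

Nim-sum: 39 ^ 41 = 14.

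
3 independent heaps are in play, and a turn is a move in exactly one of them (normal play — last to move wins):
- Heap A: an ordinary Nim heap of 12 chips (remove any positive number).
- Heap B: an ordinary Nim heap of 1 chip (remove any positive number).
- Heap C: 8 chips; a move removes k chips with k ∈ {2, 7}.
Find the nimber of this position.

Heap A is a plain Nim heap of size 12, so its Grundy value is 12.
Heap B is a plain Nim heap of size 1, so its Grundy value is 1.
Grundy values for heap C (subtraction set {2, 7}):
k:     0  1  2  3  4  5  6  7  8
g(k):  0  0  1  1  0  0  1  1  2
So g(8) = 2.
The value of a disjunctive sum is the nim-sum of the parts.
Combined value = 12 ⊕ 1 ⊕ 2 = 15.

15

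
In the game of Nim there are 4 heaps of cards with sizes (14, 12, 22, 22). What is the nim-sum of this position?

2

Compute the nim-sum pairwise:
14 ^ 12 = 2
2 ^ 22 = 20
20 ^ 22 = 2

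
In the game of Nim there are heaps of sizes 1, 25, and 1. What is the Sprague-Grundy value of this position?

Compute the nim-sum pairwise:
1 XOR 25 = 24
24 XOR 1 = 25

25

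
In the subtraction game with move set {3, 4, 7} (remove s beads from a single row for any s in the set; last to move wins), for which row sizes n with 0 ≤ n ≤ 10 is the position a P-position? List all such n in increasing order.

Build the Grundy sequence with g(k) = mex{g(k−s) : s ∈ {3, 4, 7}, s ≤ k}:
k:     0  1  2  3  4  5  6  7  8  9 10
g(k):  0  0  0  1  1  1  2  2  2  3  0
The P-positions (g = 0) in 0..10 are 0, 1, 2, 10.

0, 1, 2, 10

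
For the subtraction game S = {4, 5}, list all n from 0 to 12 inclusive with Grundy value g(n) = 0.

0, 1, 2, 3, 9, 10, 11, 12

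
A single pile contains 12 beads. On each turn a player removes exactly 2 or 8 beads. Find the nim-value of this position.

1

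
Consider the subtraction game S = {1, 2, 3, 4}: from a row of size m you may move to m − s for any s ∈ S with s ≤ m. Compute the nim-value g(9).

4

Build the Grundy sequence with g(k) = mex{g(k−s) : s ∈ {1, 2, 3, 4}, s ≤ k}:
g(0) = mex{} = 0
g(1) = mex{0} = 1
g(2) = mex{0,1} = 2
g(3) = mex{0,1,2} = 3
g(4) = mex{0,1,2,3} = 4
g(5) = mex{1,2,3,4} = 0
g(6) = mex{0,2,3,4} = 1
g(7) = mex{0,1,3,4} = 2
g(8) = mex{0,1,2,4} = 3
g(9) = mex{0,1,2,3} = 4
So g(9) = 4.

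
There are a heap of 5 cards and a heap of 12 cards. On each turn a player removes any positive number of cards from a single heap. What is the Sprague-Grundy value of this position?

9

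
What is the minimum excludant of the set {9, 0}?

1

0 is in the set but 1 is not, so the mex is 1.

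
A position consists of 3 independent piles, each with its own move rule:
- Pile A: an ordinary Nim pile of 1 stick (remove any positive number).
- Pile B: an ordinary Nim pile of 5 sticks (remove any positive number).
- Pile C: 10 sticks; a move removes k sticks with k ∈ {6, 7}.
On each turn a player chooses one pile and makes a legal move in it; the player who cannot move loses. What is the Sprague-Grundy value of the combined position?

Pile A is a plain Nim pile of size 1, so its Grundy value is 1.
Pile B is a plain Nim pile of size 5, so its Grundy value is 5.
For pile C, compute g(0), g(1), … with moves {6, 7}:
g(0) = mex{} = 0
g(1) = mex{} = 0
g(2) = mex{} = 0
g(3) = mex{} = 0
g(4) = mex{} = 0
g(5) = mex{} = 0
g(6) = mex{0} = 1
g(7) = mex{0} = 1
g(8) = mex{0} = 1
g(9) = mex{0} = 1
g(10) = mex{0} = 1
So g(10) = 1.
By the Sprague-Grundy theorem, the Grundy value of a sum of independent games is the XOR of the component values.
Combined value = 1 XOR 5 XOR 1 = 5.

5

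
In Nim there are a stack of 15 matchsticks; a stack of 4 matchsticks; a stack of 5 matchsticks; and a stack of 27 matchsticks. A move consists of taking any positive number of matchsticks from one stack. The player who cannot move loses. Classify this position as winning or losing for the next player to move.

In binary:
  01111  (15)
  00100  (4)
  00101  (5)
  11011  (27)
  -----
  10101  (21)
The nim-sum is 21 ≠ 0, so this is an N-position: the player to move can win.

Winning position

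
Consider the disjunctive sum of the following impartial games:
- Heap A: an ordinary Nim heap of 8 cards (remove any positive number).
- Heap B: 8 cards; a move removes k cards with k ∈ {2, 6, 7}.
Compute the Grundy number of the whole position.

10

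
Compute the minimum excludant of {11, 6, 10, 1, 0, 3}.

2

The values 0, 1 are all present; 2 is the first non-negative integer missing from the set.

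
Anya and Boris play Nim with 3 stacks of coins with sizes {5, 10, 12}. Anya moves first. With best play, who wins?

Anya wins

Nim-sum: 5 ^ 10 ^ 12 = 3.
The nim-sum is 3 ≠ 0, so this is an N-position: the player to move can win; Anya has a winning move.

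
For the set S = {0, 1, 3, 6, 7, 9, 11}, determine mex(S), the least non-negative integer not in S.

2

The values 0, 1 are all present; 2 is the first non-negative integer missing from the set.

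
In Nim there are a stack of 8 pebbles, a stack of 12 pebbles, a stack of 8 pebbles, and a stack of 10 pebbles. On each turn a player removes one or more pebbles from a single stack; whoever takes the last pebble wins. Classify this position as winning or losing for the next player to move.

Nim-sum: 8 ^ 12 ^ 8 ^ 10 = 6.
The nim-sum is 6 ≠ 0, so this is an N-position: the player to move can win.

Winning position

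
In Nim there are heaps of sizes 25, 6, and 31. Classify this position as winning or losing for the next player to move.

Losing position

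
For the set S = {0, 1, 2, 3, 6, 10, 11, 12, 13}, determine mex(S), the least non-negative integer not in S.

The values 0, 1, 2, 3 are all present; 4 is the first non-negative integer missing from the set.

4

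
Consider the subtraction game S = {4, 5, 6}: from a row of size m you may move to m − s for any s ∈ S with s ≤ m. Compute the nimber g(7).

1

Build the Grundy sequence with g(k) = mex{g(k−s) : s ∈ {4, 5, 6}, s ≤ k}:
g(0) = mex{} = 0
g(1) = mex{} = 0
g(2) = mex{} = 0
g(3) = mex{} = 0
g(4) = mex{0} = 1
g(5) = mex{0} = 1
g(6) = mex{0} = 1
g(7) = mex{0} = 1
So g(7) = 1.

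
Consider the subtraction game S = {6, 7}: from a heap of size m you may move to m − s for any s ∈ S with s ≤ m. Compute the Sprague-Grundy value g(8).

Compute g(0), g(1), … for moves {6, 7}:
k:     0  1  2  3  4  5  6  7  8
g(k):  0  0  0  0  0  0  1  1  1
So g(8) = 1.

1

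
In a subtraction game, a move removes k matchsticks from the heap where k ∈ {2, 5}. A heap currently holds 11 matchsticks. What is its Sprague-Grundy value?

0

Grundy values for subtraction set {2, 5}:
g(0) = mex{} = 0
g(1) = mex{} = 0
g(2) = mex{0} = 1
g(3) = mex{0} = 1
g(4) = mex{1} = 0
g(5) = mex{0,1} = 2
g(6) = mex{0} = 1
g(7) = mex{1,2} = 0
g(8) = mex{1} = 0
g(9) = mex{0} = 1
g(10) = mex{0,2} = 1
g(11) = mex{1} = 0
So g(11) = 0.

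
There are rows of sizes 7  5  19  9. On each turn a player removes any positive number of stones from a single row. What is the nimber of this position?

Nim-sum: 7 ⊕ 5 ⊕ 19 ⊕ 9 = 24.

24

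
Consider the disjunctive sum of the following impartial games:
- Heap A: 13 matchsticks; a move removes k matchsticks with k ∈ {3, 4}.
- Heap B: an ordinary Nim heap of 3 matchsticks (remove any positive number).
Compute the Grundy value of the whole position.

Grundy values for heap A (subtraction set {3, 4}):
g(0) = mex{} = 0
g(1) = mex{} = 0
g(2) = mex{} = 0
g(3) = mex{0} = 1
g(4) = mex{0} = 1
g(5) = mex{0} = 1
g(6) = mex{0,1} = 2
g(7) = mex{1} = 0
g(8) = mex{1} = 0
g(9) = mex{1,2} = 0
g(10) = mex{0,2} = 1
g(11) = mex{0} = 1
g(12) = mex{0} = 1
g(13) = mex{0,1} = 2
So g(13) = 2.
Heap B is a plain Nim heap of size 3, so its Grundy value is 3.
The value of a disjunctive sum is the nim-sum of the parts.
Combined value = 2 ⊕ 3 = 1.

1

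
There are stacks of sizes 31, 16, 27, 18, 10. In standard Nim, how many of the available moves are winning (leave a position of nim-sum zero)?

3

In binary:
  11111  (31)
  10000  (16)
  11011  (27)
  10010  (18)
  01010  (10)
  -----
  01100  (12)
The overall nim-sum is X = 12. A stack of size p has a winning move iff p XOR X < p (reduce it to p XOR X).
  31: 31 XOR 12 = 19 < 31 — winning move (to 19).
  16: 16 XOR 12 = 28 ≥ 16 — no move.
  27: 27 XOR 12 = 23 < 27 — winning move (to 23).
  18: 18 XOR 12 = 30 ≥ 18 — no move.
  10: 10 XOR 12 = 6 < 10 — winning move (to 6).
That gives 3 winning moves.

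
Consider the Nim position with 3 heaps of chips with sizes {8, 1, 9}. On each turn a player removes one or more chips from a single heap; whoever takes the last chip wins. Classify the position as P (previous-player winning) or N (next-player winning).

Compute the nim-sum pairwise:
8 ^ 1 = 9
9 ^ 9 = 0
The nim-sum is 0, so this is a P-position: the player to move is in a losing position under optimal play.

P-position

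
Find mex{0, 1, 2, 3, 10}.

4

The values 0, 1, 2, 3 are all present; 4 is the first non-negative integer missing from the set.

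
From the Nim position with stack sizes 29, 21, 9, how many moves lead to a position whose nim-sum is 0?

Bitwise XOR of the heap sizes:
  11101  (29)
  10101  (21)
  01001  (9)
  -----
  00001  (1)
The overall nim-sum is X = 1. A stack of size p has a winning move iff p XOR X < p (reduce it to p XOR X).
  29: 29 XOR 1 = 28 < 29 — winning move (to 28).
  21: 21 XOR 1 = 20 < 21 — winning move (to 20).
  9: 9 XOR 1 = 8 < 9 — winning move (to 8).
That gives 3 winning moves.

3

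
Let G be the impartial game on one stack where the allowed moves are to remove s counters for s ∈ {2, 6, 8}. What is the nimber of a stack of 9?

Compute g(0), g(1), … for moves {2, 6, 8}:
k:     0  1  2  3  4  5  6  7  8  9
g(k):  0  0  1  1  0  0  1  1  2  2
So g(9) = 2.

2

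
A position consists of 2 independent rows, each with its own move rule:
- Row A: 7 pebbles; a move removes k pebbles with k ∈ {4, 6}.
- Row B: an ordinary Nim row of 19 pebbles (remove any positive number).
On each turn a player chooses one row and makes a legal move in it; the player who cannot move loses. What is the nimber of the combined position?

Grundy values for row A (subtraction set {4, 6}):
g(0) = mex{} = 0
g(1) = mex{} = 0
g(2) = mex{} = 0
g(3) = mex{} = 0
g(4) = mex{0} = 1
g(5) = mex{0} = 1
g(6) = mex{0} = 1
g(7) = mex{0} = 1
So g(7) = 1.
Row B is a plain Nim row of size 19, so its Grundy value is 19.
The value of a disjunctive sum is the nim-sum of the parts.
Combined value = 1 ⊕ 19 = 18.

18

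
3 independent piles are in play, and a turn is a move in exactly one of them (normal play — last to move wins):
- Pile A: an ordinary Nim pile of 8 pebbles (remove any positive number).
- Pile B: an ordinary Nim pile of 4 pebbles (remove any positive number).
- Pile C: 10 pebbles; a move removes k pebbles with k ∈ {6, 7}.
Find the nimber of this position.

Pile A is a plain Nim pile of size 8, so its Grundy value is 8.
Pile B is a plain Nim pile of size 4, so its Grundy value is 4.
Grundy values for pile C (subtraction set {6, 7}):
g(0) = mex{} = 0
g(1) = mex{} = 0
g(2) = mex{} = 0
g(3) = mex{} = 0
g(4) = mex{} = 0
g(5) = mex{} = 0
g(6) = mex{0} = 1
g(7) = mex{0} = 1
g(8) = mex{0} = 1
g(9) = mex{0} = 1
g(10) = mex{0} = 1
So g(10) = 1.
By the Sprague-Grundy theorem, the Grundy value of a sum of independent games is the XOR of the component values.
Combined value = 8 XOR 4 XOR 1 = 13.

13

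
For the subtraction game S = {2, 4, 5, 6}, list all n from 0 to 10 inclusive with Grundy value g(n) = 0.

0, 1, 8, 9

Compute g(0), g(1), … for moves {2, 4, 5, 6}:
g(0) = mex{} = 0
g(1) = mex{} = 0
g(2) = mex{0} = 1
g(3) = mex{0} = 1
g(4) = mex{0,1} = 2
g(5) = mex{0,1} = 2
g(6) = mex{0,1,2} = 3
g(7) = mex{0,1,2} = 3
g(8) = mex{1,2,3} = 0
g(9) = mex{1,2,3} = 0
g(10) = mex{0,2,3} = 1
The P-positions (g = 0) in 0..10 are 0, 1, 8, 9.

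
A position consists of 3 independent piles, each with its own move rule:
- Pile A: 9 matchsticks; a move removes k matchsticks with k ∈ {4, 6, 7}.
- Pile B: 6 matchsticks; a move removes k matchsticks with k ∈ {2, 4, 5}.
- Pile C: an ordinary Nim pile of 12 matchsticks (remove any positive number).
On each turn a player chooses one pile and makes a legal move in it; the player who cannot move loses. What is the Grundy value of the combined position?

Grundy values for pile A (subtraction set {4, 6, 7}):
g(0) = mex{} = 0
g(1) = mex{} = 0
g(2) = mex{} = 0
g(3) = mex{} = 0
g(4) = mex{0} = 1
g(5) = mex{0} = 1
g(6) = mex{0} = 1
g(7) = mex{0} = 1
g(8) = mex{0,1} = 2
g(9) = mex{0,1} = 2
So g(9) = 2.
For pile B, compute g(0), g(1), … with moves {2, 4, 5}:
k:     0  1  2  3  4  5  6
g(k):  0  0  1  1  2  2  3
So g(6) = 3.
Pile C is a plain Nim pile of size 12, so its Grundy value is 12.
The value of a disjunctive sum is the nim-sum of the parts.
Combined value = 2 XOR 3 XOR 12 = 13.

13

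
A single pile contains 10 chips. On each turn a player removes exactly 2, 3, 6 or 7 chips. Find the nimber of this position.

Build the Grundy sequence with g(k) = mex{g(k−s) : s ∈ {2, 3, 6, 7}, s ≤ k}:
k:     0  1  2  3  4  5  6  7  8  9 10
g(k):  0  0  1  1  2  0  3  1  2  0  0
So g(10) = 0.

0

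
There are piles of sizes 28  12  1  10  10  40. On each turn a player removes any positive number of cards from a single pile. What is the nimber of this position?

57

In binary:
  011100  (28)
  001100  (12)
  000001  (1)
  001010  (10)
  001010  (10)
  101000  (40)
  ------
  111001  (57)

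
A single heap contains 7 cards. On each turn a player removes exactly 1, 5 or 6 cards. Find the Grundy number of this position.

Build the Grundy sequence with g(k) = mex{g(k−s) : s ∈ {1, 5, 6}, s ≤ k}:
k:     0  1  2  3  4  5  6  7
g(k):  0  1  0  1  0  1  2  3
So g(7) = 3.

3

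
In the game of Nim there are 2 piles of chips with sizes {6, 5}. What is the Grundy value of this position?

3

Nim-sum: 6 ^ 5 = 3.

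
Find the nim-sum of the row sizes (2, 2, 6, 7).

1

Nim-sum: 2 ⊕ 2 ⊕ 6 ⊕ 7 = 1.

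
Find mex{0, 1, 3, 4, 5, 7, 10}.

2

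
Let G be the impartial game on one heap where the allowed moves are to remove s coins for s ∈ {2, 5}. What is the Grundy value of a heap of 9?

Grundy values for subtraction set {2, 5}:
k:     0  1  2  3  4  5  6  7  8  9
g(k):  0  0  1  1  0  2  1  0  0  1
So g(9) = 1.

1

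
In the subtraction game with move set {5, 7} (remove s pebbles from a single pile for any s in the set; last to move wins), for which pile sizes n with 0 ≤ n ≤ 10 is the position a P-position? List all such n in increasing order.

0, 1, 2, 3, 4

Build the Grundy sequence with g(k) = mex{g(k−s) : s ∈ {5, 7}, s ≤ k}:
k:     0  1  2  3  4  5  6  7  8  9 10
g(k):  0  0  0  0  0  1  1  1  1  1  2
The P-positions (g = 0) in 0..10 are 0, 1, 2, 3, 4.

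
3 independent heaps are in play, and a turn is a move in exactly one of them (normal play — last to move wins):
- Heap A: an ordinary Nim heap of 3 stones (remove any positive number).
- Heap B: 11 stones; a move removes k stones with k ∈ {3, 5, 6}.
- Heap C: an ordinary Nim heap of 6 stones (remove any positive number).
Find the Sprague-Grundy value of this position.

Heap A is a plain Nim heap of size 3, so its Grundy value is 3.
Build the Grundy sequence for heap B with g(k) = mex{g(k−s) : s ∈ {3, 5, 6}, s ≤ k}:
k:     0  1  2  3  4  5  6  7  8  9 10 11
g(k):  0  0  0  1  1  1  2  2  2  0  0  0
So g(11) = 0.
Heap C is a plain Nim heap of size 6, so its Grundy value is 6.
By the Sprague-Grundy theorem, the Grundy value of a sum of independent games is the XOR of the component values.
Combined value = 3 XOR 0 XOR 6 = 5.

5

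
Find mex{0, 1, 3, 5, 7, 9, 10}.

2

The values 0, 1 are all present; 2 is the first non-negative integer missing from the set.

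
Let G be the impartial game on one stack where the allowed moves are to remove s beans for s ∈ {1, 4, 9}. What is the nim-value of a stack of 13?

Compute g(0), g(1), … for moves {1, 4, 9}:
g(0) = mex{} = 0
g(1) = mex{0} = 1
g(2) = mex{1} = 0
g(3) = mex{0} = 1
g(4) = mex{0,1} = 2
g(5) = mex{1,2} = 0
g(6) = mex{0} = 1
g(7) = mex{1} = 0
g(8) = mex{0,2} = 1
g(9) = mex{0,1} = 2
g(10) = mex{1,2} = 0
g(11) = mex{0} = 1
g(12) = mex{1} = 0
g(13) = mex{0,2} = 1
So g(13) = 1.

1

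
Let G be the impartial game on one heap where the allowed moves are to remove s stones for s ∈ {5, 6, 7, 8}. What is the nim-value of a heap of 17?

Compute g(0), g(1), … for moves {5, 6, 7, 8}:
k:     0  1  2  3  4  5  6  7  8  9 10 11 12 13 14 15 16 17
g(k):  0  0  0  0  0  1  1  1  1  1  2  2  2  0  0  0  0  0
So g(17) = 0.

0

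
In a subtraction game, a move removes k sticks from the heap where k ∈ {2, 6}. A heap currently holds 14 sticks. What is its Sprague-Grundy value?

Grundy values for subtraction set {2, 6}:
g(0) = mex{} = 0
g(1) = mex{} = 0
g(2) = mex{0} = 1
g(3) = mex{0} = 1
g(4) = mex{1} = 0
g(5) = mex{1} = 0
g(6) = mex{0} = 1
g(7) = mex{0} = 1
g(8) = mex{1} = 0
g(9) = mex{1} = 0
g(10) = mex{0} = 1
g(11) = mex{0} = 1
g(12) = mex{1} = 0
g(13) = mex{1} = 0
g(14) = mex{0} = 1
So g(14) = 1.

1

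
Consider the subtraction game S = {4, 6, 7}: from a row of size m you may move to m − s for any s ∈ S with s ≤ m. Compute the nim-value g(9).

2

Compute g(0), g(1), … for moves {4, 6, 7}:
g(0) = mex{} = 0
g(1) = mex{} = 0
g(2) = mex{} = 0
g(3) = mex{} = 0
g(4) = mex{0} = 1
g(5) = mex{0} = 1
g(6) = mex{0} = 1
g(7) = mex{0} = 1
g(8) = mex{0,1} = 2
g(9) = mex{0,1} = 2
So g(9) = 2.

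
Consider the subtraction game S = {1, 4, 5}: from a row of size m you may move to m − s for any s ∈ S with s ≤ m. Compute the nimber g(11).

1

Build the Grundy sequence with g(k) = mex{g(k−s) : s ∈ {1, 4, 5}, s ≤ k}:
g(0) = mex{} = 0
g(1) = mex{0} = 1
g(2) = mex{1} = 0
g(3) = mex{0} = 1
g(4) = mex{0,1} = 2
g(5) = mex{0,1,2} = 3
g(6) = mex{0,1,3} = 2
g(7) = mex{0,1,2} = 3
g(8) = mex{1,2,3} = 0
g(9) = mex{0,2,3} = 1
g(10) = mex{1,2,3} = 0
g(11) = mex{0,2,3} = 1
So g(11) = 1.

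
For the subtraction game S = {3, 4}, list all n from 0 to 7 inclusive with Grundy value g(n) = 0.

0, 1, 2, 7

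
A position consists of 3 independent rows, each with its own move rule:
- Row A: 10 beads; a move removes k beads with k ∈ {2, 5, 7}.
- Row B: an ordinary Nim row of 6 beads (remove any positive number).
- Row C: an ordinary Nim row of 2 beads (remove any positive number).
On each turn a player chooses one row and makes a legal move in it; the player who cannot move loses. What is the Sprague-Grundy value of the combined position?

4

For row A, compute g(0), g(1), … with moves {2, 5, 7}:
g(0) = mex{} = 0
g(1) = mex{} = 0
g(2) = mex{0} = 1
g(3) = mex{0} = 1
g(4) = mex{1} = 0
g(5) = mex{0,1} = 2
g(6) = mex{0} = 1
g(7) = mex{0,1,2} = 3
g(8) = mex{0,1} = 2
g(9) = mex{0,1,3} = 2
g(10) = mex{1,2} = 0
So g(10) = 0.
Row B is a plain Nim row of size 6, so its Grundy value is 6.
Row C is a plain Nim row of size 2, so its Grundy value is 2.
By the Sprague-Grundy theorem, the Grundy value of a sum of independent games is the XOR of the component values.
Combined value = 0 ⊕ 6 ⊕ 2 = 4.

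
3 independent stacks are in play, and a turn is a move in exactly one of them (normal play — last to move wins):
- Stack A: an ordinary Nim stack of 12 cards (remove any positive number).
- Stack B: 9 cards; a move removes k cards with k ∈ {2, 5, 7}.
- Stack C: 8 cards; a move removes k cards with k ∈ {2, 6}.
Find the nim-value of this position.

Stack A is a plain Nim stack of size 12, so its Grundy value is 12.
Grundy values for stack B (subtraction set {2, 5, 7}):
k:     0  1  2  3  4  5  6  7  8  9
g(k):  0  0  1  1  0  2  1  3  2  2
So g(9) = 2.
Build the Grundy sequence for stack C with g(k) = mex{g(k−s) : s ∈ {2, 6}, s ≤ k}:
k:     0  1  2  3  4  5  6  7  8
g(k):  0  0  1  1  0  0  1  1  0
So g(8) = 0.
The value of a disjunctive sum is the nim-sum of the parts.
Combined value = 12 XOR 2 XOR 0 = 14.

14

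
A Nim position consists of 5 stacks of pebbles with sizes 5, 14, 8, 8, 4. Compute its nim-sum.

15

Compute the nim-sum pairwise:
5 ^ 14 = 11
11 ^ 8 = 3
3 ^ 8 = 11
11 ^ 4 = 15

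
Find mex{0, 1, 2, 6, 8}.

3

The values 0, 1, 2 are all present; 3 is the first non-negative integer missing from the set.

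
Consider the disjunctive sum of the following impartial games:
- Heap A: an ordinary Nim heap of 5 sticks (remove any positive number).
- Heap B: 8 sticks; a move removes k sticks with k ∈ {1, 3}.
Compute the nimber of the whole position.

5

Heap A is a plain Nim heap of size 5, so its Grundy value is 5.
For heap B, compute g(0), g(1), … with moves {1, 3}:
g(0) = mex{} = 0
g(1) = mex{0} = 1
g(2) = mex{1} = 0
g(3) = mex{0} = 1
g(4) = mex{1} = 0
g(5) = mex{0} = 1
g(6) = mex{1} = 0
g(7) = mex{0} = 1
g(8) = mex{1} = 0
So g(8) = 0.
By the Sprague-Grundy theorem, the Grundy value of a sum of independent games is the XOR of the component values.
Combined value = 5 XOR 0 = 5.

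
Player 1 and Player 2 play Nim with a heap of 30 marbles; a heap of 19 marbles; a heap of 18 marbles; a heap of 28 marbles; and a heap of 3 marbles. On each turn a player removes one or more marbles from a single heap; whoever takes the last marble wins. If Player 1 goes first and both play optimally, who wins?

Nim-sum: 30 XOR 19 XOR 18 XOR 28 XOR 3 = 0.
The nim-sum is 0, so this is a P-position: the player to move is in a losing position under optimal play; Player 1 is about to move from it and so loses — Player 2 wins.

Player 2 wins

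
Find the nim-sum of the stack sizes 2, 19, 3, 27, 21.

28

Write each in binary and XOR column by column:
  00010  (2)
  10011  (19)
  00011  (3)
  11011  (27)
  10101  (21)
  -----
  11100  (28)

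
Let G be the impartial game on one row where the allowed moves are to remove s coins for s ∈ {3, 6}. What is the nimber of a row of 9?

0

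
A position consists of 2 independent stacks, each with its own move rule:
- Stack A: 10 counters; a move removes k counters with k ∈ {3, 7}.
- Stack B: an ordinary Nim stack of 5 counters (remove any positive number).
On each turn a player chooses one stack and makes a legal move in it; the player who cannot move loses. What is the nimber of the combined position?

Build the Grundy sequence for stack A with g(k) = mex{g(k−s) : s ∈ {3, 7}, s ≤ k}:
g(0) = mex{} = 0
g(1) = mex{} = 0
g(2) = mex{} = 0
g(3) = mex{0} = 1
g(4) = mex{0} = 1
g(5) = mex{0} = 1
g(6) = mex{1} = 0
g(7) = mex{0,1} = 2
g(8) = mex{0,1} = 2
g(9) = mex{0} = 1
g(10) = mex{1,2} = 0
So g(10) = 0.
Stack B is a plain Nim stack of size 5, so its Grundy value is 5.
The value of a disjunctive sum is the nim-sum of the parts.
Combined value = 0 ⊕ 5 = 5.

5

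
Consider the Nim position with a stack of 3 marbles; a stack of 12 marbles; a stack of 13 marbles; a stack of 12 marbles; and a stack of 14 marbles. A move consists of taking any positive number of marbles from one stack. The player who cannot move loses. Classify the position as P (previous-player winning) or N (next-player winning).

Compute the nim-sum pairwise:
3 XOR 12 = 15
15 XOR 13 = 2
2 XOR 12 = 14
14 XOR 14 = 0
The nim-sum is 0, so this is a P-position: the player to move is in a losing position under optimal play.

P-position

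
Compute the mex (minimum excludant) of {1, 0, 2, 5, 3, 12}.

4

The values 0, 1, 2, 3 are all present; 4 is the first non-negative integer missing from the set.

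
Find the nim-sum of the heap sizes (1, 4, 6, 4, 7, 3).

Compute the nim-sum pairwise:
1 ^ 4 = 5
5 ^ 6 = 3
3 ^ 4 = 7
7 ^ 7 = 0
0 ^ 3 = 3

3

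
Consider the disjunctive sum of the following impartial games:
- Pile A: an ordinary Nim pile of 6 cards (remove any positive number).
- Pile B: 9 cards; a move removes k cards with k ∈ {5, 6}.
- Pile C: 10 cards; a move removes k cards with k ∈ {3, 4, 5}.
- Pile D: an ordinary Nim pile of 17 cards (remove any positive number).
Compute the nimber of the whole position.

22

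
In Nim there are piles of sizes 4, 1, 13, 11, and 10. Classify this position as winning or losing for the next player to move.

Winning position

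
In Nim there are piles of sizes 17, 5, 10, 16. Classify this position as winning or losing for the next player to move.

Compute the nim-sum pairwise:
17 ^ 5 = 20
20 ^ 10 = 30
30 ^ 16 = 14
The nim-sum is 14 ≠ 0, so this is an N-position: the player to move can win.

Winning position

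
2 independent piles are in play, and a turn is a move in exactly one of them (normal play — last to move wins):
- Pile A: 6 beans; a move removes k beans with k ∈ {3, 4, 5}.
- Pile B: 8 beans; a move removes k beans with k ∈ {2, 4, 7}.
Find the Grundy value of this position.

Grundy values for pile A (subtraction set {3, 4, 5}):
g(0) = mex{} = 0
g(1) = mex{} = 0
g(2) = mex{} = 0
g(3) = mex{0} = 1
g(4) = mex{0} = 1
g(5) = mex{0} = 1
g(6) = mex{0,1} = 2
So g(6) = 2.
Grundy values for pile B (subtraction set {2, 4, 7}):
g(0) = mex{} = 0
g(1) = mex{} = 0
g(2) = mex{0} = 1
g(3) = mex{0} = 1
g(4) = mex{0,1} = 2
g(5) = mex{0,1} = 2
g(6) = mex{1,2} = 0
g(7) = mex{0,1,2} = 3
g(8) = mex{0,2} = 1
So g(8) = 1.
By the Sprague-Grundy theorem, the Grundy value of a sum of independent games is the XOR of the component values.
Combined value = 2 XOR 1 = 3.

3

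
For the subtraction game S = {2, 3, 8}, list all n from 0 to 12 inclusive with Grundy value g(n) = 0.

0, 1, 5, 6, 10, 11

Grundy values for subtraction set {2, 3, 8}:
k:     0  1  2  3  4  5  6  7  8  9 10 11 12
g(k):  0  0  1  1  2  0  0  1  1  2  0  0  1
The P-positions (g = 0) in 0..12 are 0, 1, 5, 6, 10, 11.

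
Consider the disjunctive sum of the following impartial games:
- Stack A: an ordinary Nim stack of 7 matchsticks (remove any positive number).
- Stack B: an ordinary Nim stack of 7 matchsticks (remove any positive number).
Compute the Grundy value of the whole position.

0

Stack A is a plain Nim stack of size 7, so its Grundy value is 7.
Stack B is a plain Nim stack of size 7, so its Grundy value is 7.
By the Sprague-Grundy theorem, the Grundy value of a sum of independent games is the XOR of the component values.
Combined value = 7 XOR 7 = 0.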